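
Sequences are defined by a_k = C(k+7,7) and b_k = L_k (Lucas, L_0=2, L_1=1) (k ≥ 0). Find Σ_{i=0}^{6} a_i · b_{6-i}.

This is [x^6] in the product of the two ordinary generating functions.
Σ = 1·18 + 8·11 + 36·7 + 120·4 + 330·3 + 792·1 + 1716·2 = 6052.

6052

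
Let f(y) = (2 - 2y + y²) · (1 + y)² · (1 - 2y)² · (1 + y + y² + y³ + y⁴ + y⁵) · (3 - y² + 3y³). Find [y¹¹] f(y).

42

(2 - 2y + y²) has coefficients 2,-2,1 for degrees 0…2.
(1 + y)² has coefficients 1,2,1,0,0,0,0,0,0,0,0,0 for degrees 0…11.
Multiplying by (1 - 2y)² gives running coefficients 1,-2,-3,4,4,0,0,0,0,0,0,0 for degrees 0…11.
Multiplying by (1 + y + y² + y³ + y⁴ + y⁵) gives running coefficients 1,-1,-4,0,4,4,3,5,8,4,0,0 for degrees 0…11.
Finally multiplying by (3 - y² + 3y³), the product of all factors after the first has coefficients 3,-3,-13,4,13,0,5,23,33,16,7,20 for degrees 0…11.
[y¹¹] = 2·20 − 2·7 + 1·16 = 42.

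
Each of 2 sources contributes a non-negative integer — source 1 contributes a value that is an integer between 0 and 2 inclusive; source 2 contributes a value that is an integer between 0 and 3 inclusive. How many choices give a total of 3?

3

The generating function for the choices is (1 + y + y^2)·(1 + y + y^2 + y^3); the count is [y^3].
(1 + y + y^2) has coefficients 1,1,1 for degrees 0…2.
(1 + y + y^2 + y^3) has coefficients 1,1,1,1 for degrees 0…3.
[y^3] = 1·1 + 1·1 + 1·1 = 3.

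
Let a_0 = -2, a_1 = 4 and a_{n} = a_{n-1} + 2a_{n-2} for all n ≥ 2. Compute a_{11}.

The ordinary generating function has denominator 1 - t - 2t^2.
Iterating the recurrence: a_0,…,a_{11} = -2, 4, 0, 8, 8, 24, 40, 88, 168, 344, 680, 1368.

1368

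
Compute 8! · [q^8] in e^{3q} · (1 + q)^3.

263169

The EGF product rule gives c_8 = Σ_{k_1+k_2=8} C(8; k_1,k_2) · ∏ g_i(k_i), where e^{3q} gives (3)^k; (1+q)^3 gives the falling factorial (3)_k.
g_1(k) for k = 0…8: 1, 3, 9, 27, 81, 243, 729, 2187, 6561.
g_2(k) for k = 0…8: 1, 3, 6, 6, 0, 0, 0, 0, 0.
c_8 = Σ_k C(8,k)·g_1(k)·g_2(8−k) = 56·243·6 + 28·729·6 + 8·2187·3 + 1·6561·1 = 81648 + 122472 + 52488 + 6561 = 263169.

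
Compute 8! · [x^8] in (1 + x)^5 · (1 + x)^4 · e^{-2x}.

The EGF product rule gives c_8 = Σ_{k_1+k_2+k_3=8} C(8; k_1,k_2,k_3) · ∏ g_i(k_i), where (1+x)^5 gives the falling factorial (5)_k; (1+x)^4 gives the falling factorial (4)_k; e^{-2x} gives (-2)^k.
g_1(k) for k = 0…8: 1, 5, 20, 60, 120, 120, 0, 0, 0.
g_2(k) for k = 0…8: 1, 4, 12, 24, 24, 0, 0, 0, 0.
g_3(k) for k = 0…8: 1, -2, 4, -8, 16, -32, 64, -128, 256.
First combine the last two factors: h(k) = Σ_j C(k,j)·g_2(j)·g_3(k−j) for k = 0…8: 1, 2, 0, -8, 8, 48, -224, 320, 1536.
c_8 = Σ_k C(8,k)·g_1(k)·h(8−k) = 1·1·1536 + 8·5·320 + 28·20·(-224) + 56·60·48 + 70·120·8 + 56·120·(-8) = 1536 + 12800 − 125440 + 161280 + 67200 − 53760 = 63616.

63616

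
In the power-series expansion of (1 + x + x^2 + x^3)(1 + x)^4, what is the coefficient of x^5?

(1 + x + x^2 + x^3) has coefficients 1,1,1,1 for degrees 0…3.
(1 + x)^4 has coefficients 1,4,6,4,1,0 for degrees 0…5.
[x^5] = 1·0 + 1·1 + 1·4 + 1·6 = 11.

11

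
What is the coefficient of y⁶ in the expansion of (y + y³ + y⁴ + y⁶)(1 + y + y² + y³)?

3

(y + y³ + y⁴ + y⁶) has coefficients 0,1,0,1,1,0,1 for degrees 0…6.
(1 + y + y² + y³) has coefficients 1,1,1,1,0,0,0 for degrees 0…6.
[y⁶] = 1·0 + 1·1 + 1·1 + 1·1 = 3.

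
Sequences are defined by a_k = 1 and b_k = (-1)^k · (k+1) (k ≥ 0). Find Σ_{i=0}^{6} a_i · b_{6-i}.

4

Write out a_i and b_{6-i} for i = 0,…,6 and sum the products.
Σ = 1·7 + 1·(-6) + 1·5 + 1·(-4) + 1·3 + 1·(-2) + 1·1 = 4.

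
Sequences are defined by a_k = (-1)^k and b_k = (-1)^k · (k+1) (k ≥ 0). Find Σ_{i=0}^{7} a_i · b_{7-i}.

-36

Write out a_i and b_{7-i} for i = 0,…,7 and sum the products.
Σ = 1·(-8) − 1·7 + 1·(-6) − 1·5 + 1·(-4) − 1·3 + 1·(-2) − 1·1 = -36.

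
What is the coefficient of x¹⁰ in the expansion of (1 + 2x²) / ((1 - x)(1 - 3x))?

108255

The denominator gives the recurrence a_n = 4a_(n−1) − 3a_(n−2) for n ≥ 3; the numerator fixes a_0 = 1, a_1 = 4, a_2 = 15.
Iterating: 1, 4, 15, 48, 147, 444, 1335, 4008, 12027, 36084, 108255, so a_10 = 108255.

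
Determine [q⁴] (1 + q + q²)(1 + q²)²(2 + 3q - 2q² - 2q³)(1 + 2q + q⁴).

24

(1 + q + q²) has coefficients 1,1,1 for degrees 0…2.
(1 + q²)² has coefficients 1,0,2,0,1 for degrees 0…4.
Multiplying by (2 + 3q - 2q² - 2q³) gives running coefficients 2,3,2,4,-2 for degrees 0…4.
Finally multiplying by (1 + 2q + q⁴), the product of all factors after the first has coefficients 2,7,8,8,8 for degrees 0…4.
[q⁴] = 1·8 + 1·8 + 1·8 = 24.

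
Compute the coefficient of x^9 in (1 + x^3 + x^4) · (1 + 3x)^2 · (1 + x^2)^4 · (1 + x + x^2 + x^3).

(1 + x^3 + x^4) has coefficients 1,0,0,1,1 for degrees 0…4.
(1 + 3x)^2 has coefficients 1,6,9,0,0,0,0,0,0,0 for degrees 0…9.
Multiplying by (1 + x^2)^4 gives running coefficients 1,6,13,24,42,36,58,24,37,6 for degrees 0…9.
Finally multiplying by (1 + x + x^2 + x^3), the product of all factors after the first has coefficients 1,7,20,44,85,115,160,160,155,125 for degrees 0…9.
[x^9] = 1·125 + 1·160 + 1·115 = 400.

400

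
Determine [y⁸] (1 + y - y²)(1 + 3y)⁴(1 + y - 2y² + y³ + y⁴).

270

(1 + y - y²) has coefficients 1,1,-1 for degrees 0…2.
(1 + 3y)⁴ has coefficients 1,12,54,108,81,0,0,0,0 for degrees 0…8.
Finally multiplying by (1 + y - 2y² + y³ + y⁴), the product of all factors after the first has coefficients 1,13,64,139,94,-69,0,189,81 for degrees 0…8.
[y⁸] = 1·81 + 1·189 − 1·0 = 270.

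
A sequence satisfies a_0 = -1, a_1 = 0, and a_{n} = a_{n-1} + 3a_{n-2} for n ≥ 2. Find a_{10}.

The ordinary generating function has denominator 1 - x - 3x^2.
Iterating the recurrence: a_0,…,a_{10} = -1, 0, -3, -3, -12, -21, -57, -120, -291, -651, -1524.

-1524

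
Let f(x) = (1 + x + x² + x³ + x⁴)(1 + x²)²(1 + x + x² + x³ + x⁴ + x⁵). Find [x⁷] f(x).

17

(1 + x + x² + x³ + x⁴) has coefficients 1,1,1,1,1 for degrees 0…4.
(1 + x²)² has coefficients 1,0,2,0,1,0,0,0 for degrees 0…7.
Finally multiplying by (1 + x + x² + x³ + x⁴ + x⁵), the product of all factors after the first has coefficients 1,1,3,3,4,4,3,3 for degrees 0…7.
[x⁷] = 1·3 + 1·3 + 1·4 + 1·4 + 1·3 = 17.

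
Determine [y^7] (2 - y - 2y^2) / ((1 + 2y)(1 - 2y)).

The denominator gives the recurrence a_n = 4a_(n−2) for n ≥ 3; the numerator fixes a_0 = 2, a_1 = -1, a_2 = 6.
Iterating: 2, -1, 6, -4, 24, -16, 96, -64, so a_7 = -64.

-64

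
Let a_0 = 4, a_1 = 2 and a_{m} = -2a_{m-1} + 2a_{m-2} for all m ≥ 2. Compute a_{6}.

112

The ordinary generating function has denominator 1 + 2y - 2y^2.
Iterating the recurrence: a_0,…,a_{6} = 4, 2, 4, -4, 16, -40, 112.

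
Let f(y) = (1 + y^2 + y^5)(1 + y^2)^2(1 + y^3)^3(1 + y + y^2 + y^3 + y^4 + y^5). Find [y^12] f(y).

55

(1 + y^2 + y^5) has coefficients 1,0,1,0,0,1 for degrees 0…5.
(1 + y^2)^2 has coefficients 1,0,2,0,1,0,0,0,0,0,0,0,0 for degrees 0…12.
Multiplying by (1 + y^3)^3 gives running coefficients 1,0,2,3,1,6,3,3,6,1,3,2,0 for degrees 0…12.
Finally multiplying by (1 + y + y^2 + y^3 + y^4 + y^5), the product of all factors after the first has coefficients 1,1,3,6,7,13,15,18,22,20,22,18,15 for degrees 0…12.
[y^12] = 1·15 + 1·22 + 1·18 = 55.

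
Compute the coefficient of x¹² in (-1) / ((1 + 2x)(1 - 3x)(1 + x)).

Partial fractions give a closed form: a_n = (-4/5)·(-2)^n + (-9/20)·3^n + (1/4)·(-1)^n.
At n = 12: a_12 = -242425.

-242425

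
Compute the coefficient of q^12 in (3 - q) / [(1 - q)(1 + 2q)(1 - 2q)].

15018

The denominator gives the recurrence a_n = a_(n−1) + 4a_(n−2) − 4a_(n−3) for n ≥ 3; the numerator fixes a_0 = 3, a_1 = 2, a_2 = 14.
Iterating: 3, 2, 14, 10, 58, 42, 234, 170, 938, 682, 3754, 2730, 15018, so a_12 = 15018.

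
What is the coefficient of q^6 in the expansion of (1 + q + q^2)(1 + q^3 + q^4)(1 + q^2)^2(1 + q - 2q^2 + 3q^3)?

(1 + q + q^2) has coefficients 1,1,1 for degrees 0…2.
(1 + q^3 + q^4) has coefficients 1,0,0,1,1,0,0 for degrees 0…6.
Multiplying by (1 + q^2)^2 gives running coefficients 1,0,2,1,2,2,2 for degrees 0…6.
Finally multiplying by (1 + q - 2q^2 + 3q^3), the product of all factors after the first has coefficients 1,1,0,6,-1,8,3 for degrees 0…6.
[q^6] = 1·3 + 1·8 + 1·(-1) = 10.

10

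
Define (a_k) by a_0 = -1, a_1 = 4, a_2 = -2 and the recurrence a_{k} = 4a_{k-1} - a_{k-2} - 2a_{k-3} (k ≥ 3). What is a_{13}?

-4484138

The ordinary generating function has denominator 1 - 4t + t^2 + 2t^3.
Iterating the recurrence: a_0,…,a_{13} = -1, 4, -2, -10, -46, -170, -614, -2194, -7822, -27866, -99254, -353506, -1259038, -4484138.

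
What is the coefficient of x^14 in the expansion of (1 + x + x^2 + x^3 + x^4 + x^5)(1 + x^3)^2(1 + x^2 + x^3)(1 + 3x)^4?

(1 + x + x^2 + x^3 + x^4 + x^5) has coefficients 1,1,1,1,1,1 for degrees 0…5.
(1 + x^3)^2 has coefficients 1,0,0,2,0,0,1,0,0,0,0,0,0,0,0 for degrees 0…14.
Multiplying by (1 + x^2 + x^3) gives running coefficients 1,0,1,3,0,2,3,0,1,1,0,0,0,0,0 for degrees 0…14.
Finally multiplying by (1 + 3x)^4, the product of all factors after the first has coefficients 1,12,55,123,171,272,432,387,379,499,309,162,189,81,0 for degrees 0…14.
[x^14] = 1·0 + 1·81 + 1·189 + 1·162 + 1·309 + 1·499 = 1240.

1240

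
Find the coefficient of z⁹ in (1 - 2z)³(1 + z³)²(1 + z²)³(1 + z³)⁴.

(1 - 2z)³ has coefficients 1,-6,12,-8 for degrees 0…3.
(1 + z³)² has coefficients 1,0,0,2,0,0,1,0,0,0 for degrees 0…9.
Multiplying by (1 + z²)³ gives running coefficients 1,0,3,2,3,6,2,6,3,2 for degrees 0…9.
Finally multiplying by (1 + z³)⁴, the product of all factors after the first has coefficients 1,0,3,6,3,18,16,18,45,26 for degrees 0…9.
[z⁹] = 1·26 − 6·45 + 12·18 − 8·16 = -156.

-156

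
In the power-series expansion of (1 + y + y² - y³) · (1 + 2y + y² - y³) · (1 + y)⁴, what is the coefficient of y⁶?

-11

(1 + y + y² - y³) has coefficients 1,1,1,-1 for degrees 0…3.
(1 + 2y + y² - y³) has coefficients 1,2,1,-1,0,0,0 for degrees 0…6.
Finally multiplying by (1 + y)⁴, the product of all factors after the first has coefficients 1,6,15,19,11,0,-3 for degrees 0…6.
[y⁶] = 1·(-3) + 1·0 + 1·11 − 1·19 = -11.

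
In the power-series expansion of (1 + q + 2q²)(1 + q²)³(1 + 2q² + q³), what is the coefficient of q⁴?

20

(1 + q + 2q²) has coefficients 1,1,2 for degrees 0…2.
(1 + q²)³ has coefficients 1,0,3,0,3 for degrees 0…4.
Finally multiplying by (1 + 2q² + q³), the product of all factors after the first has coefficients 1,0,5,1,9 for degrees 0…4.
[q⁴] = 1·9 + 1·1 + 2·5 = 20.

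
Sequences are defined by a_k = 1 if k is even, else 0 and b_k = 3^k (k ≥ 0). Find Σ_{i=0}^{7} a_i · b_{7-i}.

This is [x^7] in the product of the two ordinary generating functions.
Σ = 1·2187 + 0·729 + 1·243 + 0·81 + 1·27 + 0·9 + 1·3 + 0·1 = 2460.

2460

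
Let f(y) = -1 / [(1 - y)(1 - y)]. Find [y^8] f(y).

The denominator gives the recurrence a_n = 2a_(n−1) − a_(n−2) for n ≥ 2; the numerator fixes a_0 = -1, a_1 = -2.
Iterating: -1, -2, -3, -4, -5, -6, -7, -8, -9, so a_8 = -9.

-9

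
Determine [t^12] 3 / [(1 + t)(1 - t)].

3

The denominator gives the recurrence a_n = a_(n−2) for n ≥ 2; the numerator fixes a_0 = 3, a_1 = 0.
Iterating: 3, 0, 3, 0, 3, 0, 3, 0, 3, 0, 3, 0, 3, so a_12 = 3.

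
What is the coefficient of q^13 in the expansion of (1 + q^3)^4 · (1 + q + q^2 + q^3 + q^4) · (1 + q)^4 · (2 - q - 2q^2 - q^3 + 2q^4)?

-65

(1 + q^3)^4 has coefficients 1,0,0,4,0,0,6,0,0,4,0,0,1 for degrees 0…12.
(1 + q + q^2 + q^3 + q^4) has coefficients 1,1,1,1,1,0,0,0,0,0,0,0,0,0 for degrees 0…13.
Multiplying by (1 + q)^4 gives running coefficients 1,5,11,15,16,15,11,5,1,0,0,0,0,0 for degrees 0…13.
Finally multiplying by (2 - q - 2q^2 - q^3 + 2q^4), the product of all factors after the first has coefficients 2,9,15,8,-8,-17,-18,-17,-8,8,15,9,2,0 for degrees 0…13.
[q^13] = 1·0 + 4·15 + 6·(-17) + 4·(-8) + 1·9 = -65.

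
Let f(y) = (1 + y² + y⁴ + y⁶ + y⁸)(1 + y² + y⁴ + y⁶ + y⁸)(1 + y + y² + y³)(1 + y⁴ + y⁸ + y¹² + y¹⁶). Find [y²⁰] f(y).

24

(1 + y² + y⁴ + y⁶ + y⁸) has coefficients 1,0,1,0,1,0,1,0,1 for degrees 0…8.
(1 + y² + y⁴ + y⁶ + y⁸) has coefficients 1,0,1,0,1,0,1,0,1,0,0,0,0,0,0,0,0,0,0,0,0 for degrees 0…20.
Multiplying by (1 + y + y² + y³) gives running coefficients 1,1,2,2,2,2,2,2,2,2,1,1,0,0,0,0,0,0,0,0,0 for degrees 0…20.
Finally multiplying by (1 + y⁴ + y⁸ + y¹² + y¹⁶), the product of all factors after the first has coefficients 1,1,2,2,3,3,4,4,5,5,5,5,5,5,5,5,5,5,5,5,4 for degrees 0…20.
[y²⁰] = 1·4 + 1·5 + 1·5 + 1·5 + 1·5 = 24.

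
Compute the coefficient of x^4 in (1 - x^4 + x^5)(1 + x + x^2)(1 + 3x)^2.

8

(1 - x^4 + x^5) has coefficients 1,0,0,0,-1 for degrees 0…4.
(1 + x + x^2) has coefficients 1,1,1,0,0 for degrees 0…4.
Finally multiplying by (1 + 3x)^2, the product of all factors after the first has coefficients 1,7,16,15,9 for degrees 0…4.
[x^4] = 1·9 − 1·1 = 8.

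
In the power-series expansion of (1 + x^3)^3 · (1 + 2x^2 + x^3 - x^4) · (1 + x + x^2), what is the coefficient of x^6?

11

(1 + x^3)^3 has coefficients 1,0,0,3,0,0,3 for degrees 0…6.
(1 + 2x^2 + x^3 - x^4) has coefficients 1,0,2,1,-1,0,0 for degrees 0…6.
Finally multiplying by (1 + x + x^2), the product of all factors after the first has coefficients 1,1,3,3,2,0,-1 for degrees 0…6.
[x^6] = 1·(-1) + 3·3 + 3·1 = 11.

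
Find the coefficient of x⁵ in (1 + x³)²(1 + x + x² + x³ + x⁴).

(1 + x³)² has coefficients 1,0,0,2,0,0 for degrees 0…5.
(1 + x + x² + x³ + x⁴) has coefficients 1,1,1,1,1,0 for degrees 0…5.
[x⁵] = 1·0 + 2·1 = 2.

2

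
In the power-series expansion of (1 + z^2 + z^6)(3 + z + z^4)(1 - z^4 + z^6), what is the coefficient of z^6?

(1 + z^2 + z^6) has coefficients 1,0,1,0,0,0,1 for degrees 0…6.
(3 + z + z^4) has coefficients 3,1,0,0,1,0,0 for degrees 0…6.
Finally multiplying by (1 - z^4 + z^6), the product of all factors after the first has coefficients 3,1,0,0,-2,-1,3 for degrees 0…6.
[z^6] = 1·3 + 1·(-2) + 1·3 = 4.

4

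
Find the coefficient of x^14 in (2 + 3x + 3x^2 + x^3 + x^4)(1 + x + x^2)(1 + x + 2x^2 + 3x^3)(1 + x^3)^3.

69

(2 + 3x + 3x^2 + x^3 + x^4) has coefficients 2,3,3,1,1 for degrees 0…4.
(1 + x + x^2) has coefficients 1,1,1,0,0,0,0,0,0,0,0,0,0,0,0 for degrees 0…14.
Multiplying by (1 + x + 2x^2 + 3x^3) gives running coefficients 1,2,4,6,5,3,0,0,0,0,0,0,0,0,0 for degrees 0…14.
Finally multiplying by (1 + x^3)^3, the product of all factors after the first has coefficients 1,2,4,9,11,15,21,21,21,19,17,13,6,5,3 for degrees 0…14.
[x^14] = 2·3 + 3·5 + 3·6 + 1·13 + 1·17 = 69.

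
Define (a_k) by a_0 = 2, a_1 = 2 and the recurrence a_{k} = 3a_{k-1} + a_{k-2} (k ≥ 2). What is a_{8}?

The ordinary generating function has denominator 1 - 3q - q^2.
Iterating the recurrence: a_0,…,a_{8} = 2, 2, 8, 26, 86, 284, 938, 3098, 10232.

10232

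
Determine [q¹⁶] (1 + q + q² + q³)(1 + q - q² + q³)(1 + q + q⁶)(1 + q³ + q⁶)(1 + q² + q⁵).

(1 + q + q² + q³) has coefficients 1,1,1,1 for degrees 0…3.
(1 + q - q² + q³) has coefficients 1,1,-1,1,0,0,0,0,0,0,0,0,0,0,0,0,0 for degrees 0…16.
Multiplying by (1 + q + q⁶) gives running coefficients 1,2,0,0,1,0,1,1,-1,1,0,0,0,0,0,0,0 for degrees 0…16.
Multiplying by (1 + q³ + q⁶) gives running coefficients 1,2,0,1,3,0,2,4,-1,2,2,-1,2,1,-1,1,0 for degrees 0…16.
Finally multiplying by (1 + q² + q⁵), the product of all factors after the first has coefficients 1,2,1,3,3,2,7,4,2,9,1,3,8,-1,3,4,-2 for degrees 0…16.
[q¹⁶] = 1·(-2) + 1·4 + 1·3 + 1·(-1) = 4.

4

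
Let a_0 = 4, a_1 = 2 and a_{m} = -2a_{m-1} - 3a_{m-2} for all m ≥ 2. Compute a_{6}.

The ordinary generating function has denominator 1 + 2x + 3x^2.
Iterating the recurrence: a_0,…,a_{6} = 4, 2, -16, 26, -4, -70, 152.

152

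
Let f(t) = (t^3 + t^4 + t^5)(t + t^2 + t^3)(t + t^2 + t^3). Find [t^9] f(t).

(t^3 + t^4 + t^5) has coefficients 0,0,0,1,1,1 for degrees 0…5.
(t + t^2 + t^3) has coefficients 0,1,1,1,0,0,0,0,0,0 for degrees 0…9.
Finally multiplying by (t + t^2 + t^3), the product of all factors after the first has coefficients 0,0,1,2,3,2,1,0,0,0 for degrees 0…9.
[t^9] = 1·1 + 1·2 + 1·3 = 6.

6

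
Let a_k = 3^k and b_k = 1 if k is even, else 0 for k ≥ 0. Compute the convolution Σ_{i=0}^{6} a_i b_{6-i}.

820

This is [x^6] in the product of the two ordinary generating functions.
Σ = 1·1 + 3·0 + 9·1 + 27·0 + 81·1 + 243·0 + 729·1 = 820.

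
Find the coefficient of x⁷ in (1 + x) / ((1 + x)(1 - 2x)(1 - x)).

255

Partial fractions give a closed form: a_n = (2)·2^n + (-1)·1^n.
At n = 7: a_7 = 255.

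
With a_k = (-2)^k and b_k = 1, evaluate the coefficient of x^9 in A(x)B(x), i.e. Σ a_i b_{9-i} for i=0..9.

This is [x^9] in the product of the two ordinary generating functions.
Σ = 1·1 − 2·1 + 4·1 − 8·1 + 16·1 − 32·1 + 64·1 − 128·1 + 256·1 − 512·1 = -341.

-341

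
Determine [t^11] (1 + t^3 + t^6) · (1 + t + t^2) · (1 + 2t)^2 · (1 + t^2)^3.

(1 + t^3 + t^6) has coefficients 1,0,0,1,0,0,1 for degrees 0…6.
(1 + t + t^2) has coefficients 1,1,1,0,0,0,0,0,0,0,0,0 for degrees 0…11.
Multiplying by (1 + 2t)^2 gives running coefficients 1,5,9,8,4,0,0,0,0,0,0,0 for degrees 0…11.
Finally multiplying by (1 + t^2)^3, the product of all factors after the first has coefficients 1,5,12,23,34,39,40,29,21,8,4,0 for degrees 0…11.
[t^11] = 1·0 + 1·21 + 1·39 = 60.

60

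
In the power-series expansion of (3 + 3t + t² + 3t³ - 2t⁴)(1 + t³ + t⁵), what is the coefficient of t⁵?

4

(3 + 3t + t² + 3t³ - 2t⁴) has coefficients 3,3,1,3,-2 for degrees 0…4.
(1 + t³ + t⁵) has coefficients 1,0,0,1,0,1 for degrees 0…5.
[t⁵] = 3·1 + 3·0 + 1·1 + 3·0 − 2·0 = 4.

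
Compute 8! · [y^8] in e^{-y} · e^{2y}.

1

The EGF product rule gives c_8 = Σ_{k_1+k_2=8} C(8; k_1,k_2) · ∏ g_i(k_i), where e^{-y} gives (-1)^k; e^{2y} gives (2)^k.
g_1(k) for k = 0…8: 1, -1, 1, -1, 1, -1, 1, -1, 1.
g_2(k) for k = 0…8: 1, 2, 4, 8, 16, 32, 64, 128, 256.
c_8 = Σ_k C(8,k)·g_1(k)·g_2(8−k) = 1·1·256 + 8·(-1)·128 + 28·1·64 + 56·(-1)·32 + 70·1·16 + 56·(-1)·8 + 28·1·4 + 8·(-1)·2 + 1·1·1 = 256 − 1024 + 1792 − 1792 + 1120 − 448 + 112 − 16 + 1 = 1.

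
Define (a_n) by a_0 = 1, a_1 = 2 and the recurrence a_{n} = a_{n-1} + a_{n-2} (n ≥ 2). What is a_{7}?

The ordinary generating function has denominator 1 - y - y^2.
Iterating the recurrence: a_0,…,a_{7} = 1, 2, 3, 5, 8, 13, 21, 34.

34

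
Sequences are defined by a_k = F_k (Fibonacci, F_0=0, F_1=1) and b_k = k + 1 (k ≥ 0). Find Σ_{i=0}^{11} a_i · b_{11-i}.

596

Write out a_i and b_{11-i} for i = 0,…,11 and sum the products.
Σ = 0·12 + 1·11 + 1·10 + 2·9 + 3·8 + 5·7 + 8·6 + 13·5 + 21·4 + 34·3 + 55·2 + 89·1 = 596.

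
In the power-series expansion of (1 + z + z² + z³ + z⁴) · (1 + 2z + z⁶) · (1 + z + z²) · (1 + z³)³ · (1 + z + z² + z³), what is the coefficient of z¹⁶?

84

(1 + z + z² + z³ + z⁴) has coefficients 1,1,1,1,1 for degrees 0…4.
(1 + 2z + z⁶) has coefficients 1,2,0,0,0,0,1,0,0,0,0,0,0,0,0,0,0 for degrees 0…16.
Multiplying by (1 + z + z²) gives running coefficients 1,3,3,2,0,0,1,1,1,0,0,0,0,0,0,0,0 for degrees 0…16.
Multiplying by (1 + z³)³ gives running coefficients 1,3,3,5,9,9,10,10,10,10,6,6,5,3,3,1,1 for degrees 0…16.
Finally multiplying by (1 + z + z² + z³), the product of all factors after the first has coefficients 1,4,7,12,20,26,33,38,39,40,36,32,27,20,17,12,8 for degrees 0…16.
[z¹⁶] = 1·8 + 1·12 + 1·17 + 1·20 + 1·27 = 84.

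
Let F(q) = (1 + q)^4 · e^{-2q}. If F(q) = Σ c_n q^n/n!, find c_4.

8

The EGF product rule gives c_4 = Σ_{k_1+k_2=4} C(4; k_1,k_2) · ∏ g_i(k_i), where (1+q)^4 gives the falling factorial (4)_k; e^{-2q} gives (-2)^k.
g_1(k) for k = 0…4: 1, 4, 12, 24, 24.
g_2(k) for k = 0…4: 1, -2, 4, -8, 16.
c_4 = Σ_k C(4,k)·g_1(k)·g_2(4−k) = 1·1·16 + 4·4·(-8) + 6·12·4 + 4·24·(-2) + 1·24·1 = 16 − 128 + 288 − 192 + 24 = 8.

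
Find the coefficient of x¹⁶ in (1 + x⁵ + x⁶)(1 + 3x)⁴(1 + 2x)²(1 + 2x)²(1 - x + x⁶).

7801

(1 + x⁵ + x⁶) has coefficients 1,0,0,0,0,1,1 for degrees 0…6.
(1 + 3x)⁴ has coefficients 1,12,54,108,81,0,0,0,0,0,0,0,0,0,0,0,0 for degrees 0…16.
Multiplying by (1 + 2x)² gives running coefficients 1,16,106,372,729,756,324,0,0,0,0,0,0,0,0,0,0 for degrees 0…16.
Multiplying by (1 + 2x)² gives running coefficients 1,20,174,860,2641,5160,6264,4320,1296,0,0,0,0,0,0,0,0 for degrees 0…16.
Finally multiplying by (1 - x + x⁶), the product of all factors after the first has coefficients 1,19,154,686,1781,2519,1105,-1924,-2850,-436,2641,5160,6264,4320,1296,0,0 for degrees 0…16.
[x¹⁶] = 1·0 + 1·5160 + 1·2641 = 7801.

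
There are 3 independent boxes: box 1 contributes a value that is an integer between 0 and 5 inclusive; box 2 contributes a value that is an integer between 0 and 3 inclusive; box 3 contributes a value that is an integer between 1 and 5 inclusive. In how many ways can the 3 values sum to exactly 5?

The generating function for the choices is (1 + t + t^2 + t^3 + t^4 + t^5)·(1 + t + t^2 + t^3)·(t + t^2 + t^3 + t^4 + t^5); the count is [t^5].
(1 + t + t^2 + t^3 + t^4 + t^5) has coefficients 1,1,1,1,1,1 for degrees 0…5.
(1 + t + t^2 + t^3) has coefficients 1,1,1,1,0,0 for degrees 0…5.
Finally multiplying by (t + t^2 + t^3 + t^4 + t^5), the product of all factors after the first has coefficients 0,1,2,3,4,4 for degrees 0…5.
[t^5] = 1·4 + 1·4 + 1·3 + 1·2 + 1·1 + 1·0 = 14.

14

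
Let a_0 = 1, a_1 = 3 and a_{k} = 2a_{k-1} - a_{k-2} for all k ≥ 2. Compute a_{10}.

The ordinary generating function has denominator 1 - 2t + t^2.
Iterating the recurrence: a_0,…,a_{10} = 1, 3, 5, 7, 9, 11, 13, 15, 17, 19, 21.

21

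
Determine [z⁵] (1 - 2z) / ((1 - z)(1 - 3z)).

122

Partial fractions give a closed form: a_n = (1/2)·1^n + (1/2)·3^n.
At n = 5: a_5 = 122.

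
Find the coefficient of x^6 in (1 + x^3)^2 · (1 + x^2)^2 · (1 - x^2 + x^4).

2

(1 + x^3)^2 has coefficients 1,0,0,2,0,0,1 for degrees 0…6.
(1 + x^2)^2 has coefficients 1,0,2,0,1,0,0 for degrees 0…6.
Finally multiplying by (1 - x^2 + x^4), the product of all factors after the first has coefficients 1,0,1,0,0,0,1 for degrees 0…6.
[x^6] = 1·1 + 2·0 + 1·1 = 2.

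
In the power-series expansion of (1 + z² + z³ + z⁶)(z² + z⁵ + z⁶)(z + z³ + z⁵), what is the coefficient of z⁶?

(1 + z² + z³ + z⁶) has coefficients 1,0,1,1,0,0,1 for degrees 0…6.
(z² + z⁵ + z⁶) has coefficients 0,0,1,0,0,1,1 for degrees 0…6.
Finally multiplying by (z + z³ + z⁵), the product of all factors after the first has coefficients 0,0,0,1,0,1,1 for degrees 0…6.
[z⁶] = 1·1 + 1·0 + 1·1 + 1·0 = 2.

2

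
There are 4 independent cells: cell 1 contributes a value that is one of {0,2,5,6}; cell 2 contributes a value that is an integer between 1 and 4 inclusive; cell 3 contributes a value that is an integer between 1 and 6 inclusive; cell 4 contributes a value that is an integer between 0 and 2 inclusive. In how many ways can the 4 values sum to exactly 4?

7

The generating function for the choices is (1 + x² + x⁵ + x⁶)·(x + x² + x³ + x⁴)·(x + x² + x³ + x⁴ + x⁵ + x⁶)·(1 + x + x²); the count is [x⁴].
(1 + x² + x⁵ + x⁶) has coefficients 1,0,1,0,0 for degrees 0…4.
(x + x² + x³ + x⁴) has coefficients 0,1,1,1,1 for degrees 0…4.
Multiplying by (x + x² + x³ + x⁴ + x⁵ + x⁶) gives running coefficients 0,0,1,2,3 for degrees 0…4.
Finally multiplying by (1 + x + x²), the product of all factors after the first has coefficients 0,0,1,3,6 for degrees 0…4.
[x⁴] = 1·6 + 1·1 = 7.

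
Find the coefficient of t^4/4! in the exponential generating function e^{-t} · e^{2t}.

1

The EGF product rule gives c_4 = Σ_{k_1+k_2=4} C(4; k_1,k_2) · ∏ g_i(k_i), where e^{-t} gives (-1)^k; e^{2t} gives (2)^k.
g_1(k) for k = 0…4: 1, -1, 1, -1, 1.
g_2(k) for k = 0…4: 1, 2, 4, 8, 16.
c_4 = Σ_k C(4,k)·g_1(k)·g_2(4−k) = 1·1·16 + 4·(-1)·8 + 6·1·4 + 4·(-1)·2 + 1·1·1 = 16 − 32 + 24 − 8 + 1 = 1.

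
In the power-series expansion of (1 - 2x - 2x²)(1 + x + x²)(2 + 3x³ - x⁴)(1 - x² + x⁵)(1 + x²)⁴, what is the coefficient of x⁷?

-30

(1 - 2x - 2x²) has coefficients 1,-2,-2 for degrees 0…2.
(1 + x + x²) has coefficients 1,1,1,0,0,0,0,0 for degrees 0…7.
Multiplying by (2 + 3x³ - x⁴) gives running coefficients 2,2,2,3,2,2,-1,0 for degrees 0…7.
Multiplying by (1 - x² + x⁵) gives running coefficients 2,2,0,1,0,1,-1,0 for degrees 0…7.
Finally multiplying by (1 + x²)⁴, the product of all factors after the first has coefficients 2,2,8,9,12,17,7,18 for degrees 0…7.
[x⁷] = 1·18 − 2·7 − 2·17 = -30.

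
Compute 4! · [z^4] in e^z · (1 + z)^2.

The EGF product rule gives c_4 = Σ_{k_1+k_2=4} C(4; k_1,k_2) · ∏ g_i(k_i), where e^z gives (1)^k; (1+z)^2 gives the falling factorial (2)_k.
g_1(k) for k = 0…4: 1, 1, 1, 1, 1.
g_2(k) for k = 0…4: 1, 2, 2, 0, 0.
c_4 = Σ_k C(4,k)·g_1(k)·g_2(4−k) = 6·1·2 + 4·1·2 + 1·1·1 = 12 + 8 + 1 = 21.

21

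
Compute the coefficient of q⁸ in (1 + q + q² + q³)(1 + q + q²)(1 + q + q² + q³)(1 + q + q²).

(1 + q + q² + q³) has coefficients 1,1,1,1 for degrees 0…3.
(1 + q + q²) has coefficients 1,1,1,0,0,0,0,0,0 for degrees 0…8.
Multiplying by (1 + q + q² + q³) gives running coefficients 1,2,3,3,2,1,0,0,0 for degrees 0…8.
Finally multiplying by (1 + q + q²), the product of all factors after the first has coefficients 1,3,6,8,8,6,3,1,0 for degrees 0…8.
[q⁸] = 1·0 + 1·1 + 1·3 + 1·6 = 10.

10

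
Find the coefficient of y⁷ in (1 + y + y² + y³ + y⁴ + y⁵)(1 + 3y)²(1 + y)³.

118

(1 + y + y² + y³ + y⁴ + y⁵) has coefficients 1,1,1,1,1,1 for degrees 0…5.
(1 + 3y)² has coefficients 1,6,9,0,0,0,0,0 for degrees 0…7.
Finally multiplying by (1 + y)³, the product of all factors after the first has coefficients 1,9,30,46,33,9,0,0 for degrees 0…7.
[y⁷] = 1·0 + 1·0 + 1·9 + 1·33 + 1·46 + 1·30 = 118.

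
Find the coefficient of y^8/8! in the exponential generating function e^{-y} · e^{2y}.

1

The EGF product rule gives c_8 = Σ_{k_1+k_2=8} C(8; k_1,k_2) · ∏ g_i(k_i), where e^{-y} gives (-1)^k; e^{2y} gives (2)^k.
g_1(k) for k = 0…8: 1, -1, 1, -1, 1, -1, 1, -1, 1.
g_2(k) for k = 0…8: 1, 2, 4, 8, 16, 32, 64, 128, 256.
c_8 = Σ_k C(8,k)·g_1(k)·g_2(8−k) = 1·1·256 + 8·(-1)·128 + 28·1·64 + 56·(-1)·32 + 70·1·16 + 56·(-1)·8 + 28·1·4 + 8·(-1)·2 + 1·1·1 = 256 − 1024 + 1792 − 1792 + 1120 − 448 + 112 − 16 + 1 = 1.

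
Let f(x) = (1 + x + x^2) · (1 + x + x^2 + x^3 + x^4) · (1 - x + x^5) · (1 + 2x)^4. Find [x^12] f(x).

200

(1 + x + x^2) has coefficients 1,1,1 for degrees 0…2.
(1 + x + x^2 + x^3 + x^4) has coefficients 1,1,1,1,1,0,0,0,0,0,0,0,0 for degrees 0…12.
Multiplying by (1 - x + x^5) gives running coefficients 1,0,0,0,0,0,1,1,1,1,0,0,0 for degrees 0…12.
Finally multiplying by (1 + 2x)^4, the product of all factors after the first has coefficients 1,8,24,32,16,0,1,9,33,65,80,72,48 for degrees 0…12.
[x^12] = 1·48 + 1·72 + 1·80 = 200.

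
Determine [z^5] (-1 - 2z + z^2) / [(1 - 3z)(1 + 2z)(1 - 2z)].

Partial fractions give a closed form: a_n = (-14/5)·3^n + (1/20)·(-2)^n + (7/4)·2^n.
At n = 5: a_5 = -626.

-626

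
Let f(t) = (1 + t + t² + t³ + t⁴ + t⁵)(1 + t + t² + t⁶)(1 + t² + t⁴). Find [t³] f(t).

5

(1 + t + t² + t³ + t⁴ + t⁵) has coefficients 1,1,1,1 for degrees 0…3.
(1 + t + t² + t⁶) has coefficients 1,1,1,0 for degrees 0…3.
Finally multiplying by (1 + t² + t⁴), the product of all factors after the first has coefficients 1,1,2,1 for degrees 0…3.
[t³] = 1·1 + 1·2 + 1·1 + 1·1 = 5.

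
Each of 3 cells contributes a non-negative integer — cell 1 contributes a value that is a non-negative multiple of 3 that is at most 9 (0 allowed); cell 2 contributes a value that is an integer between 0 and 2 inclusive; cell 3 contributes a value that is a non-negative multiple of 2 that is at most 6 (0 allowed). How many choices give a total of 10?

The generating function for the choices is (1 + q³ + q⁶ + q⁹)·(1 + q + q²)·(1 + q² + q⁴ + q⁶); the count is [q¹⁰].
(1 + q³ + q⁶ + q⁹) has coefficients 1,0,0,1,0,0,1,0,0,1 for degrees 0…9.
(1 + q + q²) has coefficients 1,1,1,0,0,0,0,0,0,0,0 for degrees 0…10.
Finally multiplying by (1 + q² + q⁴ + q⁶), the product of all factors after the first has coefficients 1,1,2,1,2,1,2,1,1,0,0 for degrees 0…10.
[q¹⁰] = 1·0 + 1·1 + 1·2 + 1·1 = 4.

4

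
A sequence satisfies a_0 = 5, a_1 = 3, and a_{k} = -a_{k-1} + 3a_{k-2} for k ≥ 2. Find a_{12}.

21765

The ordinary generating function has denominator 1 + q - 3q^2.
Iterating the recurrence: a_0,…,a_{12} = 5, 3, 12, -3, 39, -48, 165, -309, 804, -1731, 4143, -9336, 21765.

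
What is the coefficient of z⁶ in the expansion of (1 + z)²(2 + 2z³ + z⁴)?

1

(1 + z)² has coefficients 1,2,1 for degrees 0…2.
(2 + 2z³ + z⁴) has coefficients 2,0,0,2,1,0,0 for degrees 0…6.
[z⁶] = 1·0 + 2·0 + 1·1 = 1.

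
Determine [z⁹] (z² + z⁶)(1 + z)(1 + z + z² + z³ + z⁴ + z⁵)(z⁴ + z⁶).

(z² + z⁶) has coefficients 0,0,1,0,0,0,1 for degrees 0…6.
(1 + z) has coefficients 1,1,0,0,0,0,0,0,0,0 for degrees 0…9.
Multiplying by (1 + z + z² + z³ + z⁴ + z⁵) gives running coefficients 1,2,2,2,2,2,1,0,0,0 for degrees 0…9.
Finally multiplying by (z⁴ + z⁶), the product of all factors after the first has coefficients 0,0,0,0,1,2,3,4,4,4 for degrees 0…9.
[z⁹] = 1·4 + 1·0 = 4.

4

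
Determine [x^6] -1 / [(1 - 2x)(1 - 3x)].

Partial fractions give a closed form: a_n = (2)·2^n + (-3)·3^n.
At n = 6: a_6 = -2059.

-2059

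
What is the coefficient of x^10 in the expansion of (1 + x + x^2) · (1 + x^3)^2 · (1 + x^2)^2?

(1 + x + x^2) has coefficients 1,1,1 for degrees 0…2.
(1 + x^3)^2 has coefficients 1,0,0,2,0,0,1,0,0,0,0 for degrees 0…10.
Finally multiplying by (1 + x^2)^2, the product of all factors after the first has coefficients 1,0,2,2,1,4,1,2,2,0,1 for degrees 0…10.
[x^10] = 1·1 + 1·0 + 1·2 = 3.

3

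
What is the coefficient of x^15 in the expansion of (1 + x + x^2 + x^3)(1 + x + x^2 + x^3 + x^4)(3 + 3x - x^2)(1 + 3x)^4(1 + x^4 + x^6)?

3440

(1 + x + x^2 + x^3) has coefficients 1,1,1,1 for degrees 0…3.
(1 + x + x^2 + x^3 + x^4) has coefficients 1,1,1,1,1,0,0,0,0,0,0,0,0,0,0,0 for degrees 0…15.
Multiplying by (3 + 3x - x^2) gives running coefficients 3,6,5,5,5,2,-1,0,0,0,0,0,0,0,0,0 for degrees 0…15.
Multiplying by (1 + 3x)^4 gives running coefficients 3,42,239,713,1226,1358,1238,1041,567,54,-81,0,0,0,0,0 for degrees 0…15.
Finally multiplying by (1 + x^4 + x^6), the product of all factors after the first has coefficients 3,42,239,713,1229,1400,1480,1796,2032,2125,2383,2399,1805,1095,486,54 for degrees 0…15.
[x^15] = 1·54 + 1·486 + 1·1095 + 1·1805 = 3440.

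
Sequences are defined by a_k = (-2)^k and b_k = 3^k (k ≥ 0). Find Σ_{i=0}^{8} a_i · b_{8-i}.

This is [x^8] in the product of the two ordinary generating functions.
Σ = 1·6561 − 2·2187 + 4·729 − 8·243 + 16·81 − 32·27 + 64·9 − 128·3 + 256·1 = 4039.

4039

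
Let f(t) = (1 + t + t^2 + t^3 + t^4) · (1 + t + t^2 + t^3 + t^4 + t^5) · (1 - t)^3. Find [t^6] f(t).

(1 + t + t^2 + t^3 + t^4) has coefficients 1,1,1,1,1 for degrees 0…4.
(1 + t + t^2 + t^3 + t^4 + t^5) has coefficients 1,1,1,1,1,1,0 for degrees 0…6.
Finally multiplying by (1 - t)^3, the product of all factors after the first has coefficients 1,-2,1,0,0,0,-1 for degrees 0…6.
[t^6] = 1·(-1) + 1·0 + 1·0 + 1·0 + 1·1 = 0.

0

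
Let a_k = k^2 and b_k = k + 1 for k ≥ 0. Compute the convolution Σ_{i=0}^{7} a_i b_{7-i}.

Write out a_i and b_{7-i} for i = 0,…,7 and sum the products.
Σ = 0·8 + 1·7 + 4·6 + 9·5 + 16·4 + 25·3 + 36·2 + 49·1 = 336.

336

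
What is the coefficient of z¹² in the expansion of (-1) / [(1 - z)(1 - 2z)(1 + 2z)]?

-5461

Partial fractions give a closed form: a_n = (1/3)·1^n + (-1)·2^n + (-1/3)·(-2)^n.
At n = 12: a_12 = -5461.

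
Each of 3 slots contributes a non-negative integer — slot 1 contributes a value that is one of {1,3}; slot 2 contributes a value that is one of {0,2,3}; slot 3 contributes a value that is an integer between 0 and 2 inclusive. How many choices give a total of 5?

4

The generating function for the choices is (y + y^3)·(1 + y^2 + y^3)·(1 + y + y^2); the count is [y^5].
(y + y^3) has coefficients 0,1,0,1 for degrees 0…3.
(1 + y^2 + y^3) has coefficients 1,0,1,1,0,0 for degrees 0…5.
Finally multiplying by (1 + y + y^2), the product of all factors after the first has coefficients 1,1,2,2,2,1 for degrees 0…5.
[y^5] = 1·2 + 1·2 = 4.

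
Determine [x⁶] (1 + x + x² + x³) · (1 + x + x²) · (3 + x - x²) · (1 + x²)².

21

(1 + x + x² + x³) has coefficients 1,1,1,1 for degrees 0…3.
(1 + x + x²) has coefficients 1,1,1,0,0,0,0 for degrees 0…6.
Multiplying by (3 + x - x²) gives running coefficients 3,4,3,0,-1,0,0 for degrees 0…6.
Finally multiplying by (1 + x²)², the product of all factors after the first has coefficients 3,4,9,8,8,4,1 for degrees 0…6.
[x⁶] = 1·1 + 1·4 + 1·8 + 1·8 = 21.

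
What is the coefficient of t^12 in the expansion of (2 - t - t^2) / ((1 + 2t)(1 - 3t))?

499698

The denominator gives the recurrence a_n = a_(n−1) + 6a_(n−2) for n ≥ 3; the numerator fixes a_0 = 2, a_1 = 1, a_2 = 12.
Iterating: 2, 1, 12, 18, 90, 198, 738, 1926, 6354, 17910, 56034, 163494, 499698, so a_12 = 499698.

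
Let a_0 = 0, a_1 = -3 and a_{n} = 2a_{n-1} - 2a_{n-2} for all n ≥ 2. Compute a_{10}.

The ordinary generating function has denominator 1 - 2z + 2z^2.
Iterating the recurrence: a_0,…,a_{10} = 0, -3, -6, -6, 0, 12, 24, 24, 0, -48, -96.

-96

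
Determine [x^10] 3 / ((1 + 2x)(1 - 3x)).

The denominator gives the recurrence a_n = a_(n−1) + 6a_(n−2) for n ≥ 2; the numerator fixes a_0 = 3, a_1 = 3.
Iterating: 3, 3, 21, 39, 165, 399, 1389, 3783, 12117, 34815, 107517, so a_10 = 107517.

107517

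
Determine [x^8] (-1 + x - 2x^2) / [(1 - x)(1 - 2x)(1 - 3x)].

Partial fractions give a closed form: a_n = (-1)·1^n + (4)·2^n + (-4)·3^n.
At n = 8: a_8 = -25221.

-25221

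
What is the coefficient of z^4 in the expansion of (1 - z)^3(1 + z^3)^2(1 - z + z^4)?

(1 - z)^3 has coefficients 1,-3,3,-1 for degrees 0…3.
(1 + z^3)^2 has coefficients 1,0,0,2,0 for degrees 0…4.
Finally multiplying by (1 - z + z^4), the product of all factors after the first has coefficients 1,-1,0,2,-1 for degrees 0…4.
[z^4] = 1·(-1) − 3·2 + 3·0 − 1·(-1) = -6.

-6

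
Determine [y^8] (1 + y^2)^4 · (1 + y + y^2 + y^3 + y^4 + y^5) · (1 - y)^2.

(1 + y^2)^4 has coefficients 1,0,4,0,6,0,4,0,1 for degrees 0…8.
(1 + y + y^2 + y^3 + y^4 + y^5) has coefficients 1,1,1,1,1,1,0,0,0 for degrees 0…8.
Finally multiplying by (1 - y)^2, the product of all factors after the first has coefficients 1,-1,0,0,0,0,-1,1,0 for degrees 0…8.
[y^8] = 1·0 + 4·(-1) + 6·0 + 4·0 + 1·1 = -3.

-3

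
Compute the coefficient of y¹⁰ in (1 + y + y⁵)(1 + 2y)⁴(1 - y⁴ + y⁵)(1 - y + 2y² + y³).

42

(1 + y + y⁵) has coefficients 1,1,0,0,0,1 for degrees 0…5.
(1 + 2y)⁴ has coefficients 1,8,24,32,16,0,0,0,0,0,0 for degrees 0…10.
Multiplying by (1 - y⁴ + y⁵) gives running coefficients 1,8,24,32,15,-7,-16,-8,16,16,0 for degrees 0…10.
Finally multiplying by (1 - y + 2y² + y³), the product of all factors after the first has coefficients 1,7,18,25,39,66,53,9,-15,-32,8 for degrees 0…10.
[y¹⁰] = 1·8 + 1·(-32) + 1·66 = 42.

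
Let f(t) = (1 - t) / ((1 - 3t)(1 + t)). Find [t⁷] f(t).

1093

Partial fractions give a closed form: a_n = (1/2)·3^n + (1/2)·(-1)^n.
At n = 7: a_7 = 1093.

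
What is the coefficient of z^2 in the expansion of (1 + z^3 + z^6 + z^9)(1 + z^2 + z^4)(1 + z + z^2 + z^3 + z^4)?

2

(1 + z^3 + z^6 + z^9) has coefficients 1,0,0 for degrees 0…2.
(1 + z^2 + z^4) has coefficients 1,0,1 for degrees 0…2.
Finally multiplying by (1 + z + z^2 + z^3 + z^4), the product of all factors after the first has coefficients 1,1,2 for degrees 0…2.
[z^2] = 1·2 = 2.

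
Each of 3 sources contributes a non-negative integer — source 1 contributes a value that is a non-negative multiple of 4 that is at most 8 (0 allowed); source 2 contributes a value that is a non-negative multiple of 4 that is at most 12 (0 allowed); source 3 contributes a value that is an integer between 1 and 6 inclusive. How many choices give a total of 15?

The generating function for the choices is (1 + y^4 + y^8)·(1 + y^4 + y^8 + y^12)·(y + y^2 + y^3 + y^4 + y^5 + y^6); the count is [y^15].
(1 + y^4 + y^8) has coefficients 1,0,0,0,1,0,0,0,1 for degrees 0…8.
(1 + y^4 + y^8 + y^12) has coefficients 1,0,0,0,1,0,0,0,1,0,0,0,1,0,0,0 for degrees 0…15.
Finally multiplying by (y + y^2 + y^3 + y^4 + y^5 + y^6), the product of all factors after the first has coefficients 0,1,1,1,1,2,2,1,1,2,2,1,1,2,2,1 for degrees 0…15.
[y^15] = 1·1 + 1·1 + 1·1 = 3.

3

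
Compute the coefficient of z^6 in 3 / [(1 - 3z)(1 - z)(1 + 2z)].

Partial fractions give a closed form: a_n = (27/10)·3^n + (-1/2)·1^n + (4/5)·(-2)^n.
At n = 6: a_6 = 2019.

2019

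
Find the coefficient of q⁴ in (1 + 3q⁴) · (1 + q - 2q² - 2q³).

(1 + 3q⁴) has coefficients 1,0,0,0,3 for degrees 0…4.
(1 + q - 2q² - 2q³) has coefficients 1,1,-2,-2,0 for degrees 0…4.
[q⁴] = 1·0 + 3·1 = 3.

3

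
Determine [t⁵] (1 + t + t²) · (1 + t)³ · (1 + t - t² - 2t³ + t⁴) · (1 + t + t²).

-7

(1 + t + t²) has coefficients 1,1,1 for degrees 0…2.
(1 + t)³ has coefficients 1,3,3,1,0,0 for degrees 0…5.
Multiplying by (1 + t - t² - 2t³ + t⁴) gives running coefficients 1,4,5,-1,-7,-4 for degrees 0…5.
Finally multiplying by (1 + t + t²), the product of all factors after the first has coefficients 1,5,10,8,-3,-12 for degrees 0…5.
[t⁵] = 1·(-12) + 1·(-3) + 1·8 = -7.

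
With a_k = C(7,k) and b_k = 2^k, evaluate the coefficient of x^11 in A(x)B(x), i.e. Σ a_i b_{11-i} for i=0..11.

34992

This is [x^11] in the product of the two ordinary generating functions.
Σ = 1·2048 + 7·1024 + 21·512 + 35·256 + 35·128 + 21·64 + 7·32 + 1·16 + 0·8 + 0·4 + 0·2 + 0·1 = 34992.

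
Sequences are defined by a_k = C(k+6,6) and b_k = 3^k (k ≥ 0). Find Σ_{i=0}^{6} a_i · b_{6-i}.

11166

This is [x^6] in the product of the two ordinary generating functions.
Σ = 1·729 + 7·243 + 28·81 + 84·27 + 210·9 + 462·3 + 924·1 = 11166.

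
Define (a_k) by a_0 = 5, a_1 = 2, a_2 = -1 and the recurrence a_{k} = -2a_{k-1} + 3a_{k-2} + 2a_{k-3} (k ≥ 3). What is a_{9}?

7218

The ordinary generating function has denominator 1 + 2z - 3z^2 - 2z^3.
Iterating the recurrence: a_0,…,a_{9} = 5, 2, -1, 18, -35, 122, -313, 922, -2539, 7218.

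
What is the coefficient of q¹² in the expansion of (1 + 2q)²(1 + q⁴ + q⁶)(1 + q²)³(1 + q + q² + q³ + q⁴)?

(1 + 2q)² has coefficients 1,4,4 for degrees 0…2.
(1 + q⁴ + q⁶) has coefficients 1,0,0,0,1,0,1,0,0,0,0,0,0 for degrees 0…12.
Multiplying by (1 + q²)³ gives running coefficients 1,0,3,0,4,0,5,0,6,0,4,0,1 for degrees 0…12.
Finally multiplying by (1 + q + q² + q³ + q⁴), the product of all factors after the first has coefficients 1,1,4,4,8,7,12,9,15,11,15,10,11 for degrees 0…12.
[q¹²] = 1·11 + 4·10 + 4·15 = 111.

111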